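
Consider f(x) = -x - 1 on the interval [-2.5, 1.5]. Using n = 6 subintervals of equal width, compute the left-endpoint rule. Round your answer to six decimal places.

Δx = (1.5 − (-2.5))/6 = 2/3.
Left endpoints: -2.5, -11/6, -7/6, -0.5, 1/6, 5/6.
f(-2.5) = 1.5, f(-11/6) = 5/6, f(-7/6) = 1/6, f(-0.5) = -0.5, f(1/6) = -7/6, f(5/6) = -11/6.
Sum = Δx · [f(-2.5) + f(-11/6) + f(-7/6) + ...].
Sum ≈ -0.666667.

-0.666667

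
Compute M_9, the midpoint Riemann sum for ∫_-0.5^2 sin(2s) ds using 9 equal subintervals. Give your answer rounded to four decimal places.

Δs = (2 − (-0.5))/9 = 5/18.
Midpoints: -13/36, -1/12, 7/36, 17/36, 0.75, 37/36, 47/36, 19/12, 67/36.
f(-13/36) ≈ -0.6611, f(-1/12) ≈ -0.1659, f(7/36) ≈ 0.3792, f(17/36) ≈ 0.8102, f(0.75) ≈ 0.9975, f(37/36) ≈ 0.8848, f(47/36) ≈ 0.5059, f(19/12) ≈ -0.0251, f(67/36) ≈ -0.5486.
Sum = Δs · [f(-13/36) + f(-1/12) + f(7/36) + ...].
Sum ≈ 0.6047.

0.6047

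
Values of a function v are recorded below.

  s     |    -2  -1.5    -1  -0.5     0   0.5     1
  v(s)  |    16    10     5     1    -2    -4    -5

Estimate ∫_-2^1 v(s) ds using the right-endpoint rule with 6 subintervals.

Δs = 0.5.
Sum = 0.5·[10 + 5 + 1 + (-2) + (-4) + (-5)] = 2.5.

2.5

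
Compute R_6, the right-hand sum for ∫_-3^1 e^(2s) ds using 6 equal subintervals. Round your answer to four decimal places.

6.6871

Δs = (1 − (-3))/6 = 2/3.
Right endpoints: -7/3, -5/3, -1, -1/3, 1/3, 1.
f(-7/3) ≈ 0.0094, f(-5/3) ≈ 0.0357, f(-1) ≈ 0.1353, f(-1/3) ≈ 0.5134, f(1/3) ≈ 1.9477, f(1) ≈ 7.3891.
Sum = Δs · [f(-7/3) + f(-5/3) + f(-1) + ...].
Sum ≈ 6.6871.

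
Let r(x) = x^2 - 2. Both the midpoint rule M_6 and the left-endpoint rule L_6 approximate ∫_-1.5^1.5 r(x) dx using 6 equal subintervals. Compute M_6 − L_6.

-0.1875

M_6 = -3.8125.
L_6 = -3.625.
M_6 − L_6 = -0.1875.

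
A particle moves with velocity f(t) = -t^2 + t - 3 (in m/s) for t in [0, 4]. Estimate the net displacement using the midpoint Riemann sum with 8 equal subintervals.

-25.25

Δt = (4 − 0)/8 = 0.5.
Midpoints: 0.25, 0.75, 1.25, 1.75, 2.25, 2.75, 3.25, 3.75.
f(0.25) = -2.8125, f(0.75) = -2.8125, f(1.25) = -3.3125, f(1.75) = -4.3125, f(2.25) = -5.8125, f(2.75) = -7.8125, f(3.25) = -10.3125, f(3.75) = -13.3125.
Sum = Δt · [f(0.25) + f(0.75) + f(1.25) + ...].
Sum = -25.25.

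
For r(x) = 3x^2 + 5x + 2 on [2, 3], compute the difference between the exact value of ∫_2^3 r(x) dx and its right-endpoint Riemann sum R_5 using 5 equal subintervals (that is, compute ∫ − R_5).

Exact integral: ∫_2^3 r(x) dx = 33.5.
R_5 = 35.52.
Error = 33.5 − 35.52 = -2.02.

-2.02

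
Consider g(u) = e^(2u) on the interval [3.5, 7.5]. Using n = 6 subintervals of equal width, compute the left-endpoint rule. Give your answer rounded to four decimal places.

779839.9482

Δu = (7.5 − 3.5)/6 = 2/3.
Left endpoints: 3.5, 25/6, 29/6, 5.5, 37/6, 41/6.
g(3.5) ≈ 1096.6332, g(25/6) ≈ 4160.2620, g(29/6) ≈ 15782.6524, g(5.5) ≈ 59874.1417, g(37/6) ≈ 227142.6091, g(41/6) ≈ 861703.6238.
Sum = Δu · [g(3.5) + g(25/6) + g(29/6) + ...].
Sum ≈ 779839.9482.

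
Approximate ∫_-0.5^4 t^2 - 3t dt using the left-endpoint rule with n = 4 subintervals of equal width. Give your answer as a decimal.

-2.56640625

Δt = (4 − (-0.5))/4 = 1.125.
Left endpoints: -0.5, 0.625, 1.75, 2.875.
f(-0.5) = 1.75, f(0.625) = -1.484375, f(1.75) = -2.1875, f(2.875) = -0.359375.
Sum = Δt · [f(-0.5) + f(0.625) + f(1.75) + f(2.875)].
Sum = -2.56640625.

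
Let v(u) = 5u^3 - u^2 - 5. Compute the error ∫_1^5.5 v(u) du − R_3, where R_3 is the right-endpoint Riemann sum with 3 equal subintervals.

-678.796875

Exact integral: ∫_1^5.5 v(u) du = 1064.953125.
R_3 = 1743.75.
Error = 1064.953125 − 1743.75 = -678.796875.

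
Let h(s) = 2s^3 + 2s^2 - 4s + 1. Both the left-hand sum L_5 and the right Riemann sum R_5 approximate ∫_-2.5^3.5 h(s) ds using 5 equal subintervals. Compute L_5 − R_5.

-126

L_5 = 32.7.
R_5 = 158.7.
L_5 − R_5 = -126.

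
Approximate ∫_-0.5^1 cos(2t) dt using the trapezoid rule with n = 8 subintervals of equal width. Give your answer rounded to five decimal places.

0.86510

Δt = (1 − (-0.5))/8 = 0.1875.
f(-0.5) ≈ 0.54030, f(-0.3125) ≈ 0.81096, f(-0.125) ≈ 0.96891, f(0.0625) ≈ 0.99220, f(0.25) ≈ 0.87758, f(0.4375) ≈ 0.64100, f(0.625) ≈ 0.31532, f(0.8125) ≈ -0.05418, f(1) ≈ -0.41615.
T_8 = (Δt/2)·[f(t_0) + 2f(t_1) + ... + 2f(t_{7}) + f(t_8)].
Sum ≈ 0.86510.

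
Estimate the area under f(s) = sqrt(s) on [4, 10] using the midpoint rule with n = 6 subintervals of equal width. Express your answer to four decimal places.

Δs = (10 − 4)/6 = 1.
Midpoints: 4.5, 5.5, 6.5, 7.5, 8.5, 9.5.
f(4.5) ≈ 2.1213, f(5.5) ≈ 2.3452, f(6.5) ≈ 2.5495, f(7.5) ≈ 2.7386, f(8.5) ≈ 2.9155, f(9.5) ≈ 3.0822.
Sum = Δs · [f(4.5) + f(5.5) + f(6.5) + ...].
Sum ≈ 15.7523.

15.7523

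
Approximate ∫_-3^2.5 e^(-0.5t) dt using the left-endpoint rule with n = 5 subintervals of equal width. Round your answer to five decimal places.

10.90817

Δt = (2.5 − (-3))/5 = 1.1.
Left endpoints: -3, -1.9, -0.8, 0.3, 1.4.
f(-3) ≈ 4.48169, f(-1.9) ≈ 2.58571, f(-0.8) ≈ 1.49182, f(0.3) ≈ 0.86071, f(1.4) ≈ 0.49659.
Sum = Δt · [f(-3) + f(-1.9) + f(-0.8) + f(0.3) + f(1.4)].
Sum ≈ 10.90817.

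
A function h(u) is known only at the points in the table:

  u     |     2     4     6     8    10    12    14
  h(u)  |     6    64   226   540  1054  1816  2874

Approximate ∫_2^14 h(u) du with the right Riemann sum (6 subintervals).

13148

Δu = 2.
Sum = 2·[64 + 226 + 540 + 1054 + 1816 + 2874] = 13148.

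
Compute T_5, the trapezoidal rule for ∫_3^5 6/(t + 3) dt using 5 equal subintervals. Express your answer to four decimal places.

1.7271

Δt = (5 − 3)/5 = 0.4.
f(3) = 1, f(3.4) = 0.9375, f(3.8) = 15/17, f(4.2) = 5/6, f(4.6) = 15/19, f(5) = 0.75.
T_5 = (Δt/2)·[f(t_0) + 2f(t_1) + ... + 2f(t_{4}) + f(t_5)].
Sum ≈ 1.7271.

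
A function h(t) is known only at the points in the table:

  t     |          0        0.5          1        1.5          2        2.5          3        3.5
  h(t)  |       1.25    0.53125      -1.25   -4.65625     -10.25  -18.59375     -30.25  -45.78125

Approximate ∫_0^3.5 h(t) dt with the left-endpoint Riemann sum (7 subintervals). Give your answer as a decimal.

Δt = 0.5.
Sum = 0.5·[1.25 + 0.53125 + (-1.25) + (-4.65625) + (-10.25) + (-18.59375) + (-30.25)] = -31.609375.

-31.609375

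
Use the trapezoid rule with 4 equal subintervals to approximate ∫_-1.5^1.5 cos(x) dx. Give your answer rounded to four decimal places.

Δx = (1.5 − (-1.5))/4 = 0.75.
f(-1.5) ≈ 0.0707, f(-0.75) ≈ 0.7317, f(0) ≈ 1.0000, f(0.75) ≈ 0.7317, f(1.5) ≈ 0.0707.
T_4 = (Δx/2)·[f(x_0) + 2f(x_1) + 2f(x_2) + 2f(x_3) + f(x_4)].
Sum ≈ 1.9006.

1.9006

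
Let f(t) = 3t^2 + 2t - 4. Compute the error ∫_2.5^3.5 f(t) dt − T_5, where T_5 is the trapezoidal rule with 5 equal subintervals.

Exact integral: ∫_2.5^3.5 f(t) dt = 29.25.
T_5 = 29.27.
Error = 29.25 − 29.27 = -0.02.

-0.02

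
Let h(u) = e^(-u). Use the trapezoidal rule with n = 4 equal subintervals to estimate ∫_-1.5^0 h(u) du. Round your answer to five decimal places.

3.52239

Δu = (0 − (-1.5))/4 = 0.375.
h(-1.5) ≈ 4.48169, h(-1.125) ≈ 3.08022, h(-0.75) ≈ 2.11700, h(-0.375) ≈ 1.45499, h(0) ≈ 1.00000.
T_4 = (Δu/2)·[h(u_0) + 2h(u_1) + 2h(u_2) + 2h(u_3) + h(u_4)].
Sum ≈ 3.52239.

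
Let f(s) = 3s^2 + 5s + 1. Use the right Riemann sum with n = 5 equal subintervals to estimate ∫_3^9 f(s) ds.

Δs = (9 − 3)/5 = 1.2.
Right endpoints: 4.2, 5.4, 6.6, 7.8, 9.
f(4.2) = 74.92, f(5.4) = 115.48, f(6.6) = 164.68, f(7.8) = 222.52, f(9) = 289.
Sum = Δs · [f(4.2) + f(5.4) + f(6.6) + f(7.8) + f(9)].
Sum = 1039.92.

1039.92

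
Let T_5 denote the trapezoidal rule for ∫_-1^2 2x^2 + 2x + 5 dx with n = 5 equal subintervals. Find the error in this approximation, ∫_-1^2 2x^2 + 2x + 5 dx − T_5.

-0.36

Exact integral: ∫_-1^2 f(x) dx = 24.
T_5 = 24.36.
Error = 24 − 24.36 = -0.36.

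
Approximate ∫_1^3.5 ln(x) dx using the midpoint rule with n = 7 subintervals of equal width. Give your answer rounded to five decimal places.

Δx = (3.5 − 1)/7 = 5/14.
Midpoints: 33/28, 43/28, 53/28, 2.25, 73/28, 83/28, 93/28.
f(33/28) ≈ 0.16430, f(43/28) ≈ 0.42900, f(53/28) ≈ 0.63809, f(2.25) ≈ 0.81093, f(73/28) ≈ 0.95825, f(83/28) ≈ 1.08664, f(93/28) ≈ 1.20039.
Sum = Δx · [f(33/28) + f(43/28) + f(53/28) + ...].
Sum ≈ 1.88843.

1.88843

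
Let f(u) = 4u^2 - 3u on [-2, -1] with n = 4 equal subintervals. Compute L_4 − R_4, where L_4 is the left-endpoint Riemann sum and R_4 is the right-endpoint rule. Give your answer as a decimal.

3.75

L_4 = 15.75.
R_4 = 12.
L_4 − R_4 = 3.75.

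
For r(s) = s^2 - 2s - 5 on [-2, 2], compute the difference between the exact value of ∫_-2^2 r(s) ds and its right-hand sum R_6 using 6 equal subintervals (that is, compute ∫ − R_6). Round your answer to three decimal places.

Exact integral: ∫_-2^2 r(s) ds ≈ -14.66667.
R_6 ≈ -17.03704.
Error ≈ -14.66667 − (-17.03704) ≈ 2.370.

2.370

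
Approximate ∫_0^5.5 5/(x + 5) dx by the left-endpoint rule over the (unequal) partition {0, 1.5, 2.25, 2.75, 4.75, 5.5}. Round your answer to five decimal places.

4.09669

Subinterval widths: 1.5, 0.75, 0.5, 2, 0.75.
Left endpoints: 0, 1.5, 2.25, 2.75, 4.75.
f(0) = 1, f(1.5) = 10/13, f(2.25) = 20/29, f(2.75) = 20/31, f(4.75) = 20/39.
Sum = Σ Δx_i · f(x_i).
Sum ≈ 4.09669.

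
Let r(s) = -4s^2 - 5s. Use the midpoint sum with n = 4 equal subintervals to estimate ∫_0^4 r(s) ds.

-124

Δs = (4 − 0)/4 = 1.
Midpoints: 0.5, 1.5, 2.5, 3.5.
r(0.5) = -3.5, r(1.5) = -16.5, r(2.5) = -37.5, r(3.5) = -66.5.
Sum = Δs · [r(0.5) + r(1.5) + r(2.5) + r(3.5)].
Sum = -124.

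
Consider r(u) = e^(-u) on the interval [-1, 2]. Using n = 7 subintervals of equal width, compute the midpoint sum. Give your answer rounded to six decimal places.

Δu = (2 − (-1))/7 = 3/7.
Midpoints: -11/14, -5/14, 1/14, 0.5, 13/14, 19/14, 25/14.
r(-11/14) ≈ 2.193974, r(-5/14) ≈ 1.429240, r(1/14) ≈ 0.931063, r(0.5) ≈ 0.606531, r(13/14) ≈ 0.395118, r(19/14) ≈ 0.257395, r(25/14) ≈ 0.167677.
Sum = Δu · [r(-11/14) + r(-5/14) + r(1/14) + ...].
Sum ≈ 2.563284.

2.563284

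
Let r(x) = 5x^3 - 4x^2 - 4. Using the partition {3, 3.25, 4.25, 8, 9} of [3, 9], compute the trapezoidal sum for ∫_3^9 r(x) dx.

7941.7421875

Subinterval widths: 0.25, 1, 3.75, 1.
r(3) = 95, r(3.25) = 125.390625, r(4.25) = 307.578125, r(8) = 2300, r(9) = 3317.
On each subinterval the trapezoid contributes (Δx_i/2)·[r(x_{i-1}) + r(x_i)].
Sum = 7941.7421875.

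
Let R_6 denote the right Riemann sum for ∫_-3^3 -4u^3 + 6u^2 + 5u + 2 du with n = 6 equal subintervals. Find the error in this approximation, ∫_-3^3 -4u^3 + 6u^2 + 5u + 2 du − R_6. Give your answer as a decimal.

Exact integral: ∫_-3^3 f(u) du = 120.
R_6 = 33.
Error = 120 − 33 = 87.

87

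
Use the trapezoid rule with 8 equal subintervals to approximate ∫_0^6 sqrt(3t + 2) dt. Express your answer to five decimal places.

Δt = (6 − 0)/8 = 0.75.
f(0) ≈ 1.41421, f(0.75) ≈ 2.06155, f(1.5) ≈ 2.54951, f(2.25) ≈ 2.95804, f(3) ≈ 3.31662, f(3.75) ≈ 3.64005, f(4.5) ≈ 3.93700, f(5.25) ≈ 4.21307, f(6) ≈ 4.47214.
T_8 = (Δt/2)·[f(t_0) + 2f(t_1) + ... + 2f(t_{7}) + f(t_8)].
Sum ≈ 19.21428.

19.21428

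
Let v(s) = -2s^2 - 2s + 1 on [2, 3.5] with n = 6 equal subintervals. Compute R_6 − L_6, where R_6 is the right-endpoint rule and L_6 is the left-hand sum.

-4.875

R_6 = -32.46875.
L_6 = -27.59375.
R_6 − L_6 = -4.875.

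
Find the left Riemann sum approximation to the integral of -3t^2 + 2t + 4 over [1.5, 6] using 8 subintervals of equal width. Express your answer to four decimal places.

Δt = (6 − 1.5)/8 = 0.5625.
Left endpoints: 1.5, 2.0625, 2.625, 3.1875, 3.75, 4.3125, 4.875, 5.4375.
f(1.5) = 0.25, f(2.0625) = -4.63671875, f(2.625) = -11.421875, f(3.1875) = -20.10546875, f(3.75) = -30.6875, f(4.3125) = -43.16796875, f(4.875) = -57.546875, f(5.4375) = -73.82421875.
Sum = Δt · [f(1.5) + f(2.0625) + f(2.625) + ...].
Sum ≈ -135.6416.

-135.6416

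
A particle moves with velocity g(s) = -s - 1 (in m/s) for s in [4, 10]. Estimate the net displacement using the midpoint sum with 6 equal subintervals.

Δs = (10 − 4)/6 = 1.
Midpoints: 4.5, 5.5, 6.5, 7.5, 8.5, 9.5.
g(4.5) = -5.5, g(5.5) = -6.5, g(6.5) = -7.5, g(7.5) = -8.5, g(8.5) = -9.5, g(9.5) = -10.5.
Sum = Δs · [g(4.5) + g(5.5) + g(6.5) + ...].
Sum = -48.

-48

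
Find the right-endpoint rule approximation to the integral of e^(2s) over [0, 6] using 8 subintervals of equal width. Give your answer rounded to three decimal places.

Δs = (6 − 0)/8 = 0.75.
Right endpoints: 0.75, 1.5, 2.25, 3, 3.75, 4.5, 5.25, 6.
f(0.75) ≈ 4.482, f(1.5) ≈ 20.086, f(2.25) ≈ 90.017, f(3) ≈ 403.429, f(3.75) ≈ 1808.042, f(4.5) ≈ 8103.084, f(5.25) ≈ 36315.503, f(6) ≈ 162754.791.
Sum = Δs · [f(0.75) + f(1.5) + f(2.25) + ...].
Sum ≈ 157124.575.

157124.575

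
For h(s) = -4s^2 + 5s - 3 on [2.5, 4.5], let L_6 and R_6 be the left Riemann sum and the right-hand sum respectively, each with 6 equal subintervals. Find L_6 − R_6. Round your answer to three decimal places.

15.333

L_6 ≈ -64.14815.
R_6 ≈ -79.48148.
L_6 − R_6 ≈ 15.333.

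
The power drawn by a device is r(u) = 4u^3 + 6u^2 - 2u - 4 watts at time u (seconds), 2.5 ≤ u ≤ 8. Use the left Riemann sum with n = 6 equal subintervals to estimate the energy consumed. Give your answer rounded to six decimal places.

3959.293403

Δu = (8 − 2.5)/6 = 11/12.
Left endpoints: 2.5, 41/12, 13/3, 5.25, 37/6, 85/12.
r(2.5) = 91, r(41/12) = 94499/432, r(13/3) = 11488/27, r(5.25) = 729.6875, r(37/6) = 31046/27, r(85/12) = 736327/432.
Sum = Δu · [r(2.5) + r(41/12) + r(13/3) + ...].
Sum ≈ 3959.293403.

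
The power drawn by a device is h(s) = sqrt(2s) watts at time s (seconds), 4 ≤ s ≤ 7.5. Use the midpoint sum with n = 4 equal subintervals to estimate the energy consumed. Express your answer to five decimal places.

Δs = (7.5 − 4)/4 = 0.875.
Midpoints: 4.4375, 5.3125, 6.1875, 7.0625.
h(4.4375) ≈ 2.97909, h(5.3125) ≈ 3.25960, h(6.1875) ≈ 3.51781, h(7.0625) ≈ 3.75832.
Sum = Δs · [h(4.4375) + h(5.3125) + h(6.1875) + h(7.0625)].
Sum ≈ 11.82548.

11.82548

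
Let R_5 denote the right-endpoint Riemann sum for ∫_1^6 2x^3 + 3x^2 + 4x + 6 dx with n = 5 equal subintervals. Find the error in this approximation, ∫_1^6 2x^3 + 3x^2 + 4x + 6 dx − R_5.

-297.5

Exact integral: ∫_1^6 f(x) dx = 962.5.
R_5 = 1260.
Error = 962.5 − 1260 = -297.5.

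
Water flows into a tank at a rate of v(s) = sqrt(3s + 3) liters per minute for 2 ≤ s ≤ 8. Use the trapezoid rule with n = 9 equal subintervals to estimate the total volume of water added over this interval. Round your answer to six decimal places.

Δs = (8 − 2)/9 = 2/3.
v(2) ≈ 3.000000, v(8/3) ≈ 3.316625, v(10/3) ≈ 3.605551, v(4) ≈ 3.872983, v(14/3) ≈ 4.123106, v(16/3) ≈ 4.358899, v(6) ≈ 4.582576, v(20/3) ≈ 4.795832, v(22/3) ≈ 5.000000, v(8) ≈ 5.196152.
T_9 = (Δs/2)·[v(s_0) + 2v(s_1) + ... + 2v(s_{8}) + v(s_9)].
Sum ≈ 25.169098.

25.169098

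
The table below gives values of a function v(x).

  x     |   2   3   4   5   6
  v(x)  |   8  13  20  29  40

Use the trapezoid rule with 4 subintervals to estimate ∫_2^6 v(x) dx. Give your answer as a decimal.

86

Δx = 1.
T_4 = (1/2)·[8 + 2·13 + 2·20 + 2·29 + 40] = 86.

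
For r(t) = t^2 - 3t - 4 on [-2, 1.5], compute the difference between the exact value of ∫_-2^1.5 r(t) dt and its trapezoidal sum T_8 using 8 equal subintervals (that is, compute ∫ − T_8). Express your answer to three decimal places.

-0.112

Exact integral: ∫_-2^1.5 r(t) dt ≈ -7.58333.
T_8 ≈ -7.47168.
Error ≈ -7.58333 − (-7.47168) ≈ -0.112.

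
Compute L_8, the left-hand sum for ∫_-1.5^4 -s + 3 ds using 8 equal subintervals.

11.515625

Δs = (4 − (-1.5))/8 = 0.6875.
Left endpoints: -1.5, -0.8125, -0.125, 0.5625, 1.25, 1.9375, 2.625, 3.3125.
f(-1.5) = 4.5, f(-0.8125) = 3.8125, f(-0.125) = 3.125, f(0.5625) = 2.4375, f(1.25) = 1.75, f(1.9375) = 1.0625, f(2.625) = 0.375, f(3.3125) = -0.3125.
Sum = Δs · [f(-1.5) + f(-0.8125) + f(-0.125) + ...].
Sum = 11.515625.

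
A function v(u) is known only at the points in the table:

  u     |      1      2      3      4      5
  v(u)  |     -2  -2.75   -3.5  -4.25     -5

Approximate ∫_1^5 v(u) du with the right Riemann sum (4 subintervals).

-15.5

Δu = 1.
Sum = 1·[(-2.75) + (-3.5) + (-4.25) + (-5)] = -15.5.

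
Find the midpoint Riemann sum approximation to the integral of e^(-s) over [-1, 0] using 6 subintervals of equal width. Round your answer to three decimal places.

1.716

Δs = (0 − (-1))/6 = 1/6.
Midpoints: -11/12, -0.75, -7/12, -5/12, -0.25, -1/12.
f(-11/12) ≈ 2.501, f(-0.75) ≈ 2.117, f(-7/12) ≈ 1.792, f(-5/12) ≈ 1.517, f(-0.25) ≈ 1.284, f(-1/12) ≈ 1.087.
Sum = Δs · [f(-11/12) + f(-0.75) + f(-7/12) + ...].
Sum ≈ 1.716.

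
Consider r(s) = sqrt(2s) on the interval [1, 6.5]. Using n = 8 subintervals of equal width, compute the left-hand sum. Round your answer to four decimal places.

Δs = (6.5 − 1)/8 = 0.6875.
Left endpoints: 1, 1.6875, 2.375, 3.0625, 3.75, 4.4375, 5.125, 5.8125.
r(1) ≈ 1.4142, r(1.6875) ≈ 1.8371, r(2.375) ≈ 2.1794, r(3.0625) ≈ 2.4749, r(3.75) ≈ 2.7386, r(4.4375) ≈ 2.9791, r(5.125) ≈ 3.2016, r(5.8125) ≈ 3.4095.
Sum = Δs · [r(1) + r(1.6875) + r(2.375) + ...].
Sum ≈ 13.9112.

13.9112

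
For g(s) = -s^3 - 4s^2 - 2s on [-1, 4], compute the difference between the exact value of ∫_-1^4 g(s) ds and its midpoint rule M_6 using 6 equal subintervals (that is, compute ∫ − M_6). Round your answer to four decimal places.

-2.4595

Exact integral: ∫_-1^4 g(s) ds ≈ -165.416667.
M_6 ≈ -162.957176.
Error ≈ -165.416667 − (-162.957176) ≈ -2.4595.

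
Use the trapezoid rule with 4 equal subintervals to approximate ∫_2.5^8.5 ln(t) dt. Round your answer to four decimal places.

Δt = (8.5 − 2.5)/4 = 1.5.
f(2.5) ≈ 0.9163, f(4) ≈ 1.3863, f(5.5) ≈ 1.7047, f(7) ≈ 1.9459, f(8.5) ≈ 2.1401.
T_4 = (Δt/2)·[f(t_0) + 2f(t_1) + 2f(t_2) + 2f(t_3) + f(t_4)].
Sum ≈ 9.8477.

9.8477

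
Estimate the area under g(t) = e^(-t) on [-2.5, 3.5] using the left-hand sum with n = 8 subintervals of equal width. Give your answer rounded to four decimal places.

Δt = (3.5 − (-2.5))/8 = 0.75.
Left endpoints: -2.5, -1.75, -1, -0.25, 0.5, 1.25, 2, 2.75.
g(-2.5) ≈ 12.1825, g(-1.75) ≈ 5.7546, g(-1) ≈ 2.7183, g(-0.25) ≈ 1.2840, g(0.5) ≈ 0.6065, g(1.25) ≈ 0.2865, g(2) ≈ 0.1353, g(2.75) ≈ 0.0639.
Sum = Δt · [g(-2.5) + g(-1.75) + g(-1) + ...].
Sum ≈ 17.2738.

17.2738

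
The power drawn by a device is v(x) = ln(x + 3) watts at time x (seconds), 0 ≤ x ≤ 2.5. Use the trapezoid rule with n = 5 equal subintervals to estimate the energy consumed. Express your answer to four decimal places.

3.5771

Δx = (2.5 − 0)/5 = 0.5.
v(0) ≈ 1.0986, v(0.5) ≈ 1.2528, v(1) ≈ 1.3863, v(1.5) ≈ 1.5041, v(2) ≈ 1.6094, v(2.5) ≈ 1.7047.
T_5 = (Δx/2)·[v(x_0) + 2v(x_1) + ... + 2v(x_{4}) + v(x_5)].
Sum ≈ 3.5771.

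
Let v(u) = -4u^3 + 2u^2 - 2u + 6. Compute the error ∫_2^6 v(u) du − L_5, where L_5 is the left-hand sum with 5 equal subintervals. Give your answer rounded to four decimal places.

-290.7733

Exact integral: ∫_2^6 v(u) du ≈ -1149.333333.
L_5 = -858.56.
Error ≈ -1149.333333 − (-858.56) ≈ -290.7733.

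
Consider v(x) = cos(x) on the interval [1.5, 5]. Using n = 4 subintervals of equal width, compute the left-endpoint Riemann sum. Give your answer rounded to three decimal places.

-1.923

Δx = (5 − 1.5)/4 = 0.875.
Left endpoints: 1.5, 2.375, 3.25, 4.125.
v(1.5) ≈ 0.071, v(2.375) ≈ -0.720, v(3.25) ≈ -0.994, v(4.125) ≈ -0.554.
Sum = Δx · [v(1.5) + v(2.375) + v(3.25) + v(4.125)].
Sum ≈ -1.923.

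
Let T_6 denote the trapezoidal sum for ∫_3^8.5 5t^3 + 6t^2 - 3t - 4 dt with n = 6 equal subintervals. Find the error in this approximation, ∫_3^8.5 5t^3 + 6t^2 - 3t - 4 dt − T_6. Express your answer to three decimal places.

Exact integral: ∫_3^8.5 f(t) dt = 7481.203125.
T_6 ≈ 7552.25911.
Error ≈ 7481.203125 − 7552.25911 ≈ -71.056.

-71.056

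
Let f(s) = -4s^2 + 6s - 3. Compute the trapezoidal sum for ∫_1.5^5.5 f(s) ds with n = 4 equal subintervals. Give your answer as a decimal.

Δs = (5.5 − 1.5)/4 = 1.
f(1.5) = -3, f(2.5) = -13, f(3.5) = -31, f(4.5) = -57, f(5.5) = -91.
T_4 = (Δs/2)·[f(s_0) + 2f(s_1) + 2f(s_2) + 2f(s_3) + f(s_4)].
Sum = -148.

-148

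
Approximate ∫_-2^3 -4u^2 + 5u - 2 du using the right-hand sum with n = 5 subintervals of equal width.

-45

Δu = (3 − (-2))/5 = 1.
Right endpoints: -1, 0, 1, 2, 3.
f(-1) = -11, f(0) = -2, f(1) = -1, f(2) = -8, f(3) = -23.
Sum = Δu · [f(-1) + f(0) + f(1) + f(2) + f(3)].
Sum = -45.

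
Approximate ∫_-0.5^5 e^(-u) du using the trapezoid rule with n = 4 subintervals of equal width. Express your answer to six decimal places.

1.892880

Δu = (5 − (-0.5))/4 = 1.375.
f(-0.5) ≈ 1.648721, f(0.875) ≈ 0.416862, f(2.25) ≈ 0.105399, f(3.625) ≈ 0.026649, f(5) ≈ 0.006738.
T_4 = (Δu/2)·[f(u_0) + 2f(u_1) + 2f(u_2) + 2f(u_3) + f(u_4)].
Sum ≈ 1.892880.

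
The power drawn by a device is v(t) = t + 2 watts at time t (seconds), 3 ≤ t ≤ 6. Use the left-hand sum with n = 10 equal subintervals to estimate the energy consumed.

19.05

Δt = (6 − 3)/10 = 0.3.
Left endpoints: 3, 3.3, 3.6, 3.9, 4.2, 4.5, 4.8, 5.1, 5.4, 5.7.
v(3) = 5, v(3.3) = 5.3, v(3.6) = 5.6, v(3.9) = 5.9, v(4.2) = 6.2, v(4.5) = 6.5, v(4.8) = 6.8, v(5.1) = 7.1, v(5.4) = 7.4, v(5.7) = 7.7.
Sum = Δt · [v(3) + v(3.3) + v(3.6) + ...].
Sum = 19.05.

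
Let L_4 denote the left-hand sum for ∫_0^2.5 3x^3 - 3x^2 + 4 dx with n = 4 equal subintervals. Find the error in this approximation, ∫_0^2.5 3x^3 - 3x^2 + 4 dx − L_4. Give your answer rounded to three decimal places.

7.446

Exact integral: ∫_0^2.5 f(x) dx = 23.671875.
L_4 ≈ 16.22559.
Error ≈ 23.671875 − 16.22559 ≈ 7.446.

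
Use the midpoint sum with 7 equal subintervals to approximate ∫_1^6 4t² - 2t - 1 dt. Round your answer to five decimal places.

Δt = (6 − 1)/7 = 5/7.
Midpoints: 19/14, 29/14, 39/14, 3.5, 59/14, 69/14, 79/14.
f(19/14) = 179/49, f(29/14) = 589/49, f(39/14) = 1199/49, f(3.5) = 41, f(59/14) = 3019/49, f(69/14) = 4229/49, f(79/14) = 5639/49.
Sum = Δt · [f(19/14) + f(29/14) + f(39/14) + ...].
Sum ≈ 245.81633.

245.81633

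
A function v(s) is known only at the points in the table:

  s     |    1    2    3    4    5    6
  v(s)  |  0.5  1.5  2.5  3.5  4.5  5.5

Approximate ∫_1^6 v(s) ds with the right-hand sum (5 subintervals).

Δs = 1.
Sum = 1·[1.5 + 2.5 + 3.5 + 4.5 + 5.5] = 17.5.

17.5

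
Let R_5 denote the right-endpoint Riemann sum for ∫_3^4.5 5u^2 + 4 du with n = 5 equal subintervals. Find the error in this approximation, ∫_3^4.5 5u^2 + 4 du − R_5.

Exact integral: ∫_3^4.5 f(u) du = 112.875.
R_5 = 121.425.
Error = 112.875 − 121.425 = -8.55.

-8.55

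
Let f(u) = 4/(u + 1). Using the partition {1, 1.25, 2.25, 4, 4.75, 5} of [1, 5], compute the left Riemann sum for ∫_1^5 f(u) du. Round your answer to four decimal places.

Subinterval widths: 0.25, 1, 1.75, 0.75, 0.25.
Left endpoints: 1, 1.25, 2.25, 4, 4.75.
f(1) = 2, f(1.25) = 16/9, f(2.25) = 16/13, f(4) = 0.8, f(4.75) = 16/23.
Sum = Σ Δu_i · f(u_i).
Sum ≈ 5.2055.

5.2055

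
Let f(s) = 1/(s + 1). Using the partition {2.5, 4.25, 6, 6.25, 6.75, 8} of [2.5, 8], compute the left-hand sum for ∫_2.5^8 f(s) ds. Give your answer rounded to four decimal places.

1.0993

Subinterval widths: 1.75, 1.75, 0.25, 0.5, 1.25.
Left endpoints: 2.5, 4.25, 6, 6.25, 6.75.
f(2.5) = 2/7, f(4.25) = 4/21, f(6) = 1/7, f(6.25) = 4/29, f(6.75) = 4/31.
Sum = Σ Δs_i · f(s_i).
Sum ≈ 1.0993.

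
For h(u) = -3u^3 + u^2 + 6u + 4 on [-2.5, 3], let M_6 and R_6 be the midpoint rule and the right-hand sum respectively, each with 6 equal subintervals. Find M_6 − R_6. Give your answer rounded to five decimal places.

M_6 ≈ 13.4866175.
R_6 ≈ -30.1815683.
M_6 − R_6 ≈ 43.66819.

43.66819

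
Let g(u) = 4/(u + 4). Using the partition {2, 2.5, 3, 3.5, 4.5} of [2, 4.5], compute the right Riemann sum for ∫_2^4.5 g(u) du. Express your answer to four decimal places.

Subinterval widths: 0.5, 0.5, 0.5, 1.
Right endpoints: 2.5, 3, 3.5, 4.5.
g(2.5) = 8/13, g(3) = 4/7, g(3.5) = 8/15, g(4.5) = 8/17.
Sum = Σ Δu_i · g(u_i).
Sum ≈ 1.3307.

1.3307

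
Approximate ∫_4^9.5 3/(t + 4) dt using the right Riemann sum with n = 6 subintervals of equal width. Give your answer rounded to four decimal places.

Δt = (9.5 − 4)/6 = 11/12.
Right endpoints: 59/12, 35/6, 6.75, 23/3, 103/12, 9.5.
f(59/12) = 36/107, f(35/6) = 18/59, f(6.75) = 12/43, f(23/3) = 9/35, f(103/12) = 36/151, f(9.5) = 2/9.
Sum = Δt · [f(59/12) + f(35/6) + f(6.75) + ...].
Sum ≈ 1.5018.

1.5018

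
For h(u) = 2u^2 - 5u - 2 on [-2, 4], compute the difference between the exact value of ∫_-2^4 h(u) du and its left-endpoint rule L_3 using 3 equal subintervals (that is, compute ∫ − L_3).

-14

Exact integral: ∫_-2^4 h(u) du = 6.
L_3 = 20.
Error = 6 − 20 = -14.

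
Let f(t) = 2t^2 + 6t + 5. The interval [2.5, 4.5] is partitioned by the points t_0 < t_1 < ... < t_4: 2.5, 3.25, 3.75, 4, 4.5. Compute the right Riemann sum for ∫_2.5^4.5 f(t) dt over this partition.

Subinterval widths: 0.75, 0.5, 0.25, 0.5.
Right endpoints: 3.25, 3.75, 4, 4.5.
f(3.25) = 45.625, f(3.75) = 55.625, f(4) = 61, f(4.5) = 72.5.
Sum = Σ Δt_i · f(t_i).
Sum = 113.53125.

113.53125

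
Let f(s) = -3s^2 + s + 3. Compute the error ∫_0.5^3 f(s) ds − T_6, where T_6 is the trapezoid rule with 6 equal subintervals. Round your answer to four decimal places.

0.2170

Exact integral: ∫_0.5^3 f(s) ds = -15.
T_6 ≈ -15.217014.
Error ≈ -15 − (-15.217014) ≈ 0.2170.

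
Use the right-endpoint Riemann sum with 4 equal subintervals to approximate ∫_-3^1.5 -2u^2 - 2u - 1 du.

-17.3671875

Δu = (1.5 − (-3))/4 = 1.125.
Right endpoints: -1.875, -0.75, 0.375, 1.5.
f(-1.875) = -4.28125, f(-0.75) = -0.625, f(0.375) = -2.03125, f(1.5) = -8.5.
Sum = Δu · [f(-1.875) + f(-0.75) + f(0.375) + f(1.5)].
Sum = -17.3671875.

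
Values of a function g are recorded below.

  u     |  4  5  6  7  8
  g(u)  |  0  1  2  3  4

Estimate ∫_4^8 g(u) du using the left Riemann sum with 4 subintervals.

Δu = 1.
Sum = 1·[0 + 1 + 2 + 3] = 6.

6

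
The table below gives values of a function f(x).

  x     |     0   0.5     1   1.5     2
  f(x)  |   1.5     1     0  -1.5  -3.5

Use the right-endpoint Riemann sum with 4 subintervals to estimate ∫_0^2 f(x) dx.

-2

Δx = 0.5.
Sum = 0.5·[1 + 0 + (-1.5) + (-3.5)] = -2.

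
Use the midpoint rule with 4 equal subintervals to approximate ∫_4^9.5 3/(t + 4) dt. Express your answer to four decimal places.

1.5674

Δt = (9.5 − 4)/4 = 1.375.
Midpoints: 4.6875, 6.0625, 7.4375, 8.8125.
f(4.6875) = 48/139, f(6.0625) = 48/161, f(7.4375) = 16/61, f(8.8125) = 48/205.
Sum = Δt · [f(4.6875) + f(6.0625) + f(7.4375) + f(8.8125)].
Sum ≈ 1.5674.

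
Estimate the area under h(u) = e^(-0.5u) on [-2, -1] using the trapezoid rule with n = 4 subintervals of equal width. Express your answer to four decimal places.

Δu = (-1 − (-2))/4 = 0.25.
h(-2) ≈ 2.7183, h(-1.75) ≈ 2.3989, h(-1.5) ≈ 2.1170, h(-1.25) ≈ 1.8682, h(-1) ≈ 1.6487.
T_4 = (Δu/2)·[h(u_0) + 2h(u_1) + 2h(u_2) + 2h(u_3) + h(u_4)].
Sum ≈ 2.1419.

2.1419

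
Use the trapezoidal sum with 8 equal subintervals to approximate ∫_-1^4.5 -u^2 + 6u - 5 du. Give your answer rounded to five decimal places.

Δu = (4.5 − (-1))/8 = 0.6875.
f(-1) = -12, f(-0.3125) = -6.97265625, f(0.375) = -2.890625, f(1.0625) = 0.24609375, f(1.75) = 2.4375, f(2.4375) = 3.68359375, f(3.125) = 3.984375, f(3.8125) = 3.33984375, f(4.5) = 1.75.
T_8 = (Δu/2)·[f(u_0) + 2f(u_1) + ... + 2f(u_{7}) + f(u_8)].
Sum ≈ -0.89160.

-0.89160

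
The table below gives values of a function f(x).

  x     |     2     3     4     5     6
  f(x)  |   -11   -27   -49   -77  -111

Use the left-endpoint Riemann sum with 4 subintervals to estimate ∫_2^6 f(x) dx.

-164

Δx = 1.
Sum = 1·[(-11) + (-27) + (-49) + (-77)] = -164.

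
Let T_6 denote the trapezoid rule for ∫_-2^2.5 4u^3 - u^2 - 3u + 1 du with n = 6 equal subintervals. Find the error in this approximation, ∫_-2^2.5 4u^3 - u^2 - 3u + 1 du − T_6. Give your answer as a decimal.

Exact integral: ∫_-2^2.5 f(u) du = 16.3125.
T_6 = 17.15625.
Error = 16.3125 − 17.15625 = -0.84375.

-0.84375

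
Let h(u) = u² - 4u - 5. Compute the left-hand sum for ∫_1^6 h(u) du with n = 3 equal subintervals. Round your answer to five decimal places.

Δu = (6 − 1)/3 = 5/3.
Left endpoints: 1, 8/3, 13/3.
h(1) = -8, h(8/3) = -77/9, h(13/3) = -32/9.
Sum = Δu · [h(1) + h(8/3) + h(13/3)].
Sum ≈ -33.51852.

-33.51852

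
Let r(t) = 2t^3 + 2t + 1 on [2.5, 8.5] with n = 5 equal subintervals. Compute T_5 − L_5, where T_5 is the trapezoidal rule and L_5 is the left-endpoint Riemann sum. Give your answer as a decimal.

T_5 = 2710.02.
L_5 = 1984.62.
T_5 − L_5 = 725.4.

725.4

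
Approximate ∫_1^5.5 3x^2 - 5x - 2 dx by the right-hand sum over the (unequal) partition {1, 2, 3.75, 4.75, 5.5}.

Subinterval widths: 1, 1.75, 1, 0.75.
Right endpoints: 2, 3.75, 4.75, 5.5.
f(2) = 0, f(3.75) = 21.4375, f(4.75) = 41.9375, f(5.5) = 61.25.
Sum = Σ Δx_i · f(x_i).
Sum = 125.390625.

125.390625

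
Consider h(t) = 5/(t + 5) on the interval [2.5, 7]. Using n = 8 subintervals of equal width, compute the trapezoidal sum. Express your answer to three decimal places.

Δt = (7 − 2.5)/8 = 0.5625.
h(2.5) = 2/3, h(3.0625) = 80/129, h(3.625) = 40/69, h(4.1875) = 80/147, h(4.75) = 20/39, h(5.3125) = 16/33, h(5.875) = 40/87, h(6.4375) = 80/183, h(7) = 5/12.
T_8 = (Δt/2)·[h(t_0) + 2h(t_1) + ... + 2h(t_{7}) + h(t_8)].
Sum ≈ 2.351.

2.351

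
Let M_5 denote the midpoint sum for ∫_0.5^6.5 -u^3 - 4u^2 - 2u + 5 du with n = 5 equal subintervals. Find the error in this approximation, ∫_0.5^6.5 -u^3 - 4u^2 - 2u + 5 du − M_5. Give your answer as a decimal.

-10.44

Exact integral: ∫_0.5^6.5 f(u) du = -824.25.
M_5 = -813.81.
Error = -824.25 − (-813.81) = -10.44.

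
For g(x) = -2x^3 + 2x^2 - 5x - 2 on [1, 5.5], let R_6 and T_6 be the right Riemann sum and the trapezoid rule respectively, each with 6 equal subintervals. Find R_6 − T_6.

R_6 = -546.8203125.
T_6 = -436.2890625.
R_6 − T_6 = -110.53125.

-110.53125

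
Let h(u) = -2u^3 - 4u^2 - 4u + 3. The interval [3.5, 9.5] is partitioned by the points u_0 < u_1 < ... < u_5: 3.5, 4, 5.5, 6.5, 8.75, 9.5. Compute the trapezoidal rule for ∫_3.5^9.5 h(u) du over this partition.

-5345.578125

Subinterval widths: 0.5, 1.5, 1, 2.25, 0.75.
h(3.5) = -145.75, h(4) = -205, h(5.5) = -472.75, h(6.5) = -741.25, h(8.75) = -1678.09375, h(9.5) = -2110.75.
On each subinterval the trapezoid contributes (Δu_i/2)·[h(u_{i-1}) + h(u_i)].
Sum = -5345.578125.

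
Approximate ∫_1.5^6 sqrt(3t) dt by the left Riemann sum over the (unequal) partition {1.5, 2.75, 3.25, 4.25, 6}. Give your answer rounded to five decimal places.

13.45904

Subinterval widths: 1.25, 0.5, 1, 1.75.
Left endpoints: 1.5, 2.75, 3.25, 4.25.
f(1.5) ≈ 2.12132, f(2.75) ≈ 2.87228, f(3.25) ≈ 3.12250, f(4.25) ≈ 3.57071.
Sum = Σ Δt_i · f(t_i).
Sum ≈ 13.45904.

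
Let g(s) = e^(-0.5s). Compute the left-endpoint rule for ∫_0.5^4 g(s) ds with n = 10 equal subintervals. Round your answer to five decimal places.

Δs = (4 − 0.5)/10 = 0.35.
Left endpoints: 0.5, 0.85, 1.2, 1.55, 1.9, 2.25, 2.6, 2.95, 3.3, 3.65.
g(0.5) ≈ 0.77880, g(0.85) ≈ 0.65377, g(1.2) ≈ 0.54881, g(1.55) ≈ 0.46070, g(1.9) ≈ 0.38674, g(2.25) ≈ 0.32465, g(2.6) ≈ 0.27253, g(2.95) ≈ 0.22878, g(3.3) ≈ 0.19205, g(3.65) ≈ 0.16122.
Sum = Δs · [g(0.5) + g(0.85) + g(1.2) + ...].
Sum ≈ 1.40282.

1.40282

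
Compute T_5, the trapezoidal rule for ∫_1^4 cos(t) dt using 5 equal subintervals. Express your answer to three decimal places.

-1.550

Δt = (4 − 1)/5 = 0.6.
f(1) ≈ 0.540, f(1.6) ≈ -0.029, f(2.2) ≈ -0.589, f(2.8) ≈ -0.942, f(3.4) ≈ -0.967, f(4) ≈ -0.654.
T_5 = (Δt/2)·[f(t_0) + 2f(t_1) + ... + 2f(t_{4}) + f(t_5)].
Sum ≈ -1.550.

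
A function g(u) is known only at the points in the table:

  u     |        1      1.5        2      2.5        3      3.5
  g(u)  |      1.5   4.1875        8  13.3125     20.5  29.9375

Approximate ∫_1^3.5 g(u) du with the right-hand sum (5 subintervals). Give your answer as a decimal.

Δu = 0.5.
Sum = 0.5·[4.1875 + 8 + 13.3125 + 20.5 + 29.9375] = 37.96875.

37.96875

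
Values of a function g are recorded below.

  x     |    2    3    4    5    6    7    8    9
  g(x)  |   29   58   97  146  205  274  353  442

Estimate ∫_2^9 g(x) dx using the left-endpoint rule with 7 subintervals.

1162

Δx = 1.
Sum = 1·[29 + 58 + 97 + 146 + 205 + 274 + 353] = 1162.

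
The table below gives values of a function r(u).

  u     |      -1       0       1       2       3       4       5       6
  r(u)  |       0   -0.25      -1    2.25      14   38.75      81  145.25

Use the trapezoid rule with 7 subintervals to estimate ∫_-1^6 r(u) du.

207.375

Δu = 1.
T_7 = (1/2)·[0 + 2·(-0.25) + 2·(-1) + 2·2.25 + 2·14 + 2·38.75 + 2·81 + 145.25] = 207.375.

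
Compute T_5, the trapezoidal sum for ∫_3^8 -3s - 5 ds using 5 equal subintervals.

Δs = (8 − 3)/5 = 1.
f(3) = -14, f(4) = -17, f(5) = -20, f(6) = -23, f(7) = -26, f(8) = -29.
T_5 = (Δs/2)·[f(s_0) + 2f(s_1) + ... + 2f(s_{4}) + f(s_5)].
Sum = -107.5.

-107.5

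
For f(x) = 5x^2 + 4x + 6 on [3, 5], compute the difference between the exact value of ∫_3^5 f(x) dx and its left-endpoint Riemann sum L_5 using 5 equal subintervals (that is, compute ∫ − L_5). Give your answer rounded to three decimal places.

17.333

Exact integral: ∫_3^5 f(x) dx ≈ 207.33333.
L_5 = 190.
Error ≈ 207.33333 − 190 ≈ 17.333.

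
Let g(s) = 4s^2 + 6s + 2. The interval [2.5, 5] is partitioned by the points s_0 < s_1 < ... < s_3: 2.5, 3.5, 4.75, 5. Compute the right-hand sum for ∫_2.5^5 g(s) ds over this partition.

Subinterval widths: 1, 1.25, 0.25.
Right endpoints: 3.5, 4.75, 5.
g(3.5) = 72, g(4.75) = 120.75, g(5) = 132.
Sum = Σ Δs_i · g(s_i).
Sum = 255.9375.

255.9375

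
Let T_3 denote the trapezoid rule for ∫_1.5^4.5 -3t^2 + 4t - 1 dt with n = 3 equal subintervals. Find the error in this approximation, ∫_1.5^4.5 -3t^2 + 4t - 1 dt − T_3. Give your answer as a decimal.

Exact integral: ∫_1.5^4.5 f(t) dt = -54.75.
T_3 = -56.25.
Error = -54.75 − (-56.25) = 1.5.

1.5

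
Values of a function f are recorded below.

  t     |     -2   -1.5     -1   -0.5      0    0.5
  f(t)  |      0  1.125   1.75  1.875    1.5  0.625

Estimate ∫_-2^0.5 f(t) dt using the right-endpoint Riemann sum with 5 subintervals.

Δt = 0.5.
Sum = 0.5·[1.125 + 1.75 + 1.875 + 1.5 + 0.625] = 3.4375.

3.4375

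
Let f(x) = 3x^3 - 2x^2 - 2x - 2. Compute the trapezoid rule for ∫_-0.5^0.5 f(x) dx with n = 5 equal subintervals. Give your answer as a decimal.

Δx = (0.5 − (-0.5))/5 = 0.2.
f(-0.5) = -1.875, f(-0.3) = -1.661, f(-0.1) = -1.823, f(0.1) = -2.217, f(0.3) = -2.699, f(0.5) = -3.125.
T_5 = (Δx/2)·[f(x_0) + 2f(x_1) + ... + 2f(x_{4}) + f(x_5)].
Sum = -2.18.

-2.18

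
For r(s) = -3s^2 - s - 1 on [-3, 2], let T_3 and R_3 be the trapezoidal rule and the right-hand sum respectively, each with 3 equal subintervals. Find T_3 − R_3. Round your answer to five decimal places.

T_3 ≈ -44.4444444.
R_3 ≈ -36.1111111.
T_3 − R_3 ≈ -8.33333.

-8.33333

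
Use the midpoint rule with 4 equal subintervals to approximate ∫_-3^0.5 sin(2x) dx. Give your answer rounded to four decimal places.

Δx = (0.5 − (-3))/4 = 0.875.
Midpoints: -2.5625, -1.6875, -0.8125, 0.0625.
f(-2.5625) ≈ 0.9161, f(-1.6875) ≈ 0.2313, f(-0.8125) ≈ -0.9985, f(0.0625) ≈ 0.1247.
Sum = Δx · [f(-2.5625) + f(-1.6875) + f(-0.8125) + f(0.0625)].
Sum ≈ 0.2393.

0.2393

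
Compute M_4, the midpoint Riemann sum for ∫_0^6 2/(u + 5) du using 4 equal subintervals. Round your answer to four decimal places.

1.5711

Δu = (6 − 0)/4 = 1.5.
Midpoints: 0.75, 2.25, 3.75, 5.25.
f(0.75) = 8/23, f(2.25) = 8/29, f(3.75) = 8/35, f(5.25) = 8/41.
Sum = Δu · [f(0.75) + f(2.25) + f(3.75) + f(5.25)].
Sum ≈ 1.5711.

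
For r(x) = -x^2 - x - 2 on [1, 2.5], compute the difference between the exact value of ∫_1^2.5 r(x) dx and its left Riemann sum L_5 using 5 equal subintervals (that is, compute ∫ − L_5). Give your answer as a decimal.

-0.99

Exact integral: ∫_1^2.5 r(x) dx = -10.5.
L_5 = -9.51.
Error = -10.5 − (-9.51) = -0.99.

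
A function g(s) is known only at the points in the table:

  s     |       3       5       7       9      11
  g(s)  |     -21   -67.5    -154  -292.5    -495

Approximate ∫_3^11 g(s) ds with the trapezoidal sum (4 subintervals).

-1544

Δs = 2.
T_4 = (2/2)·[(-21) + 2·(-67.5) + 2·(-154) + 2·(-292.5) + (-495)] = -1544.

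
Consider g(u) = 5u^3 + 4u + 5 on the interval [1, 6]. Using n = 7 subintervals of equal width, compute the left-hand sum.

Δu = (6 − 1)/7 = 5/7.
Left endpoints: 1, 12/7, 17/7, 22/7, 27/7, 32/7, 37/7.
g(1) = 14, g(12/7) = 12707/343, g(17/7) = 29612/343, g(22/7) = 59267/343, g(27/7) = 105422/343, g(32/7) = 171827/343, g(37/7) = 262232/343.
Sum = Δu · [g(1) + g(12/7) + g(17/7) + ...].
Sum = 1345.

1345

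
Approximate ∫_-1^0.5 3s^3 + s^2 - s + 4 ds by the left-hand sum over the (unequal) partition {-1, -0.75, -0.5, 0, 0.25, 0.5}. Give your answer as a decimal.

5.9140625

Subinterval widths: 0.25, 0.25, 0.5, 0.25, 0.25.
Left endpoints: -1, -0.75, -0.5, 0, 0.25.
f(-1) = 3, f(-0.75) = 4.046875, f(-0.5) = 4.375, f(0) = 4, f(0.25) = 3.859375.
Sum = Σ Δs_i · f(s_i).
Sum = 5.9140625.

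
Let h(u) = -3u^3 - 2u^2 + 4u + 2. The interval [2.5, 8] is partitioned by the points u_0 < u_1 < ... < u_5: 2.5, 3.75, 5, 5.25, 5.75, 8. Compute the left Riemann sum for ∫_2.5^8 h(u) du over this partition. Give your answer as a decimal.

-1980.515625

Subinterval widths: 1.25, 1.25, 0.25, 0.5, 2.25.
Left endpoints: 2.5, 3.75, 5, 5.25, 5.75.
h(2.5) = -47.375, h(3.75) = -169.328125, h(5) = -403, h(5.25) = -466.234375, h(5.75) = -611.453125.
Sum = Σ Δu_i · h(u_i).
Sum = -1980.515625.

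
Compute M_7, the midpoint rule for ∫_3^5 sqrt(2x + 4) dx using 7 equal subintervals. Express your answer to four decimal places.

6.9203

Δx = (5 − 3)/7 = 2/7.
Midpoints: 22/7, 24/7, 26/7, 4, 30/7, 32/7, 34/7.
f(22/7) ≈ 3.2071, f(24/7) ≈ 3.2950, f(26/7) ≈ 3.3806, f(4) ≈ 3.4641, f(30/7) ≈ 3.5456, f(32/7) ≈ 3.6253, f(34/7) ≈ 3.7033.
Sum = Δx · [f(22/7) + f(24/7) + f(26/7) + ...].
Sum ≈ 6.9203.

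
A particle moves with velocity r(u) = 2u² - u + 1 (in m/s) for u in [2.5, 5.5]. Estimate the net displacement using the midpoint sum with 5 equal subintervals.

91.32

Δu = (5.5 − 2.5)/5 = 0.6.
Midpoints: 2.8, 3.4, 4, 4.6, 5.2.
r(2.8) = 13.88, r(3.4) = 20.72, r(4) = 29, r(4.6) = 38.72, r(5.2) = 49.88.
Sum = Δu · [r(2.8) + r(3.4) + r(4) + r(4.6) + r(5.2)].
Sum = 91.32.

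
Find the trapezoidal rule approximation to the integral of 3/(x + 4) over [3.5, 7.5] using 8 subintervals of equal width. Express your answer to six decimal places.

Δx = (7.5 − 3.5)/8 = 0.5.
f(3.5) = 0.4, f(4) = 0.375, f(4.5) = 6/17, f(5) = 1/3, f(5.5) = 6/19, f(6) = 0.3, f(6.5) = 2/7, f(7) = 3/11, f(7.5) = 6/23.
T_8 = (Δx/2)·[f(x_0) + 2f(x_1) + ... + 2f(x_{7}) + f(x_8)].
Sum ≈ 1.282970.

1.282970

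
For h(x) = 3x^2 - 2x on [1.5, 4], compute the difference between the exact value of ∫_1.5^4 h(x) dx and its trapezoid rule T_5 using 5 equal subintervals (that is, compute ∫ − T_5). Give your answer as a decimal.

Exact integral: ∫_1.5^4 h(x) dx = 46.875.
T_5 = 47.1875.
Error = 46.875 − 47.1875 = -0.3125.

-0.3125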